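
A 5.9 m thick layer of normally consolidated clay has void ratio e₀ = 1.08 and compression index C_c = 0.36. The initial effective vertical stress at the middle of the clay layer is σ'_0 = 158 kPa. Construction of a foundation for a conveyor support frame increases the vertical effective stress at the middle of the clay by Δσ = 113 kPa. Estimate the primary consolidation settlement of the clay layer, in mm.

S_c ≈ 239 mm

Final effective stress: σ'_f = σ'_0 + Δσ = 158 + 113 = 271 kPa.
Normally consolidated clay, so the full stress increment lies on the virgin compression line:
S_c = C_c·H/(1+e₀)·log₁₀(σ'_f/σ'_0) = 0.36×5.9/(1+1.08)×log₁₀(271/158)
    = 1.0212 × 0.23431 = 0.2393 m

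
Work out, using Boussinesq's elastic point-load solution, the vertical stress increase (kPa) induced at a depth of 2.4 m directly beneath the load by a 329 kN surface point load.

Δσ_z ≈ 27.3 kPa

Boussinesq vertical stress below a point load on an elastic half-space:
Δσ_z = 3P/(2πz²) · [1 + (r/z)²]^(−5/2)
r/z = 0/2.4 = 0; [1+(r/z)²]^(−5/2) = 1.
Δσ_z = 3×329/(2π×2.4²) × 1 = 27.272 × 1 = 27.27 kPa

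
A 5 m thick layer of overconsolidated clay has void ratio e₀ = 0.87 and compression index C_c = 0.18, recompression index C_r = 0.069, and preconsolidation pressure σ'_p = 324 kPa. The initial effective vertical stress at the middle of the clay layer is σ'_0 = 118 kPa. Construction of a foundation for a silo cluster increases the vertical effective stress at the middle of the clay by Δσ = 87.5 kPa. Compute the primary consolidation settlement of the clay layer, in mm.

Final effective stress: σ'_f = 118 + 87.5 = 205.5 kPa.
σ'_f = 205.5 ≤ σ'_p = 324 kPa, so the clay remains overconsolidated and only the recompression index applies:
S_c = C_r·H/(1+e₀)·log₁₀(σ'_f/σ'_0) = 0.069×5/1.87×log₁₀(205.5/118)
    = 0.18449 × 0.24093 = 0.04445 m

S_c ≈ 44.4 mm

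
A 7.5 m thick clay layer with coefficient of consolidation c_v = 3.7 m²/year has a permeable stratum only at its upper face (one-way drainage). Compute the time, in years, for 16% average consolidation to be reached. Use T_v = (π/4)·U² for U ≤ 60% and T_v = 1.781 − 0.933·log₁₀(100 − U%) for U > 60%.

Drainage path length: H_d = H = 7.5 m (single drainage).
U ≤ 60%: T_v = (π/4)·U² = (π/4)×0.16² = 0.020106.
t = T_v·H_d²/c_v = 0.020106×7.5²/3.7 = 0.3057 years.

t ≈ 0.306 years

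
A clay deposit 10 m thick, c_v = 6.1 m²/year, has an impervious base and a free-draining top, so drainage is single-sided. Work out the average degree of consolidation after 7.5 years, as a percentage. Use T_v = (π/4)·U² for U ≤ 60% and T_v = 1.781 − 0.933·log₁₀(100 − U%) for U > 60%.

Drainage path length: H_d = H = 10 m (single drainage).
T_v = c_v·t/H_d² = 6.1×7.5/10² = 0.4575.
T_v = 0.4575 corresponds to the U > 60% branch:
U = 1 − 10^((1.781 − T_v)/0.933)/100 = 0.7379

U ≈ 73.8 %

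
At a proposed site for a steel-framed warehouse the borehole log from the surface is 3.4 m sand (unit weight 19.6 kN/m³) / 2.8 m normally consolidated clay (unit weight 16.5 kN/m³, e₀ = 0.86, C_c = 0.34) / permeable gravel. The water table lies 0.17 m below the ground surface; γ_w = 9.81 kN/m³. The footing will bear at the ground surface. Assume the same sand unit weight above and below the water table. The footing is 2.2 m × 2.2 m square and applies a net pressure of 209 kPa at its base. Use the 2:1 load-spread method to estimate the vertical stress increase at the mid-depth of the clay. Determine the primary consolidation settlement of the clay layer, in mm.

Mid-depth of clay below the ground surface: z = 3.4 + 2.8/2 = 4.8 m.
Total vertical stress at mid-clay: σ_v = 19.6×3.4 + 16.5×1.4 = 89.74 kPa.
Pore pressure: u = 9.81×(4.8 − 0.17) = 45.42 kPa.
Initial effective stress: σ'_0 = σ_v − u = 89.74 − 45.42 = 44.32 kPa.
Stress increase at mid-clay by the 2:1 spreading method:
Δσ = qBL/((B+z)(L+z)) = 209×2.2×2.2/((2.2+4.8)(2.2+4.8)) = 20.644 kPa
Final effective stress: σ'_f = σ'_0 + Δσ = 44.32 + 20.644 = 64.964 kPa.
Normally consolidated clay, so the full stress increment lies on the virgin compression line:
S_c = C_c·H/(1+e₀)·log₁₀(σ'_f/σ'_0) = 0.34×2.8/(1+0.86)×log₁₀(64.964/44.32)
    = 0.51183 × 0.16607 = 0.085 m

S_c ≈ 85 mm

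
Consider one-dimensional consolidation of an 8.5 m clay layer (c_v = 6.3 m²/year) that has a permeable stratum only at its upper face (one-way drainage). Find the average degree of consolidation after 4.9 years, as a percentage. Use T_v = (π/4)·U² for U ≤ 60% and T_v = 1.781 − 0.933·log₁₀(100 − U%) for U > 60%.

Drainage path length: H_d = H = 8.5 m (single drainage).
T_v = c_v·t/H_d² = 6.3×4.9/8.5² = 0.42727.
T_v = 0.42727 corresponds to the U > 60% branch:
U = 1 − 10^((1.781 − T_v)/0.933)/100 = 0.7175

U ≈ 71.8 %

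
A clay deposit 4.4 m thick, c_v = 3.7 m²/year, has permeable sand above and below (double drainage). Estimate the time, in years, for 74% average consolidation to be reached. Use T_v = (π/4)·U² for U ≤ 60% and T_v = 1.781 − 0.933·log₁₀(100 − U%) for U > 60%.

t ≈ 0.603 years

Drainage path length: H_d = H/2 = 2.2 m (double drainage).
U > 60%: T_v = 1.781 − 0.933·log₁₀(100 − 74) = 0.46083.
t = T_v·H_d²/c_v = 0.46083×2.2²/3.7 = 0.6028 years.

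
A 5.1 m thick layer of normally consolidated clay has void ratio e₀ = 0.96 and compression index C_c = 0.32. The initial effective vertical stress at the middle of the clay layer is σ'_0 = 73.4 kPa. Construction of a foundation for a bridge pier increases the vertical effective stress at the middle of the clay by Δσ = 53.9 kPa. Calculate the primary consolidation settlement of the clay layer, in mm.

S_c ≈ 199 mm

Final effective stress: σ'_f = σ'_0 + Δσ = 73.4 + 53.9 = 127.3 kPa.
Normally consolidated clay, so the full stress increment lies on the virgin compression line:
S_c = C_c·H/(1+e₀)·log₁₀(σ'_f/σ'_0) = 0.32×5.1/(1+0.96)×log₁₀(127.3/73.4)
    = 0.83265 × 0.23913 = 0.1991 m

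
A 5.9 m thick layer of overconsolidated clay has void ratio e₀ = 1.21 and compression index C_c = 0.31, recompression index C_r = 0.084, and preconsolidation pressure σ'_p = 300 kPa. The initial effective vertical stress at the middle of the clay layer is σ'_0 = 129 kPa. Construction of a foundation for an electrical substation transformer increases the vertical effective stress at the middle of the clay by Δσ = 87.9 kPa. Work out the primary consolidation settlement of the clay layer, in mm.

Final effective stress: σ'_f = 129 + 87.9 = 216.9 kPa.
σ'_f = 216.9 ≤ σ'_p = 300 kPa, so the clay remains overconsolidated and only the recompression index applies:
S_c = C_r·H/(1+e₀)·log₁₀(σ'_f/σ'_0) = 0.084×5.9/2.21×log₁₀(216.9/129)
    = 0.22425 × 0.22567 = 0.05061 m

S_c ≈ 50.6 mm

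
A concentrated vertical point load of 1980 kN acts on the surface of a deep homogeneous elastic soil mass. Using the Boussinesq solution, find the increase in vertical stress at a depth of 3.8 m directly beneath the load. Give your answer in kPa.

Δσ_z ≈ 65.5 kPa

Boussinesq vertical stress below a point load on an elastic half-space:
Δσ_z = 3P/(2πz²) · [1 + (r/z)²]^(−5/2)
r/z = 0/3.8 = 0; [1+(r/z)²]^(−5/2) = 1.
Δσ_z = 3×1980/(2π×3.8²) × 1 = 65.47 × 1 = 65.47 kPa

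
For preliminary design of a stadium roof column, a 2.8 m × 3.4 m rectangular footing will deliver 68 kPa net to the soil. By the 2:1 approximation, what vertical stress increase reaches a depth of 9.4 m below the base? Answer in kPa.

By the 2:1 method the load spreads at 1 horizontal : 2 vertical, so at depth z the loaded area has grown by z in each plan dimension:
Δσ = qBL/((B+z)(L+z)) = 68×2.8×3.4/((2.8+9.4)(3.4+9.4)) = 4.1455 kPa

Δσ_z ≈ 4.15 kPa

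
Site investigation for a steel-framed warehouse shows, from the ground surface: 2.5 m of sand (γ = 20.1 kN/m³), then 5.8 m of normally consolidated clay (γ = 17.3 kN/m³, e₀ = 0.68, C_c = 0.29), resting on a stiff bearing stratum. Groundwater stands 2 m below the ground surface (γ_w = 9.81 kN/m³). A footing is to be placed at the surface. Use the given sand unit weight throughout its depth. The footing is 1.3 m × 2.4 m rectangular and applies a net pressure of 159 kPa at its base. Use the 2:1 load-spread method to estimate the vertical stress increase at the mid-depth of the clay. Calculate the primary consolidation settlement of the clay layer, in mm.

Mid-depth of clay below the ground surface: z = 2.5 + 5.8/2 = 5.4 m.
Total vertical stress at mid-clay: σ_v = 20.1×2.5 + 17.3×2.9 = 100.42 kPa.
Pore pressure: u = 9.81×(5.4 − 2) = 33.354 kPa.
Initial effective stress: σ'_0 = σ_v − u = 100.42 − 33.354 = 67.066 kPa.
Stress increase at mid-clay by the 2:1 spreading method:
Δσ = qBL/((B+z)(L+z)) = 159×1.3×2.4/((1.3+5.4)(2.4+5.4)) = 9.4925 kPa
Final effective stress: σ'_f = σ'_0 + Δσ = 67.066 + 9.4925 = 76.559 kPa.
Normally consolidated clay, so the full stress increment lies on the virgin compression line:
S_c = C_c·H/(1+e₀)·log₁₀(σ'_f/σ'_0) = 0.29×5.8/(1+0.68)×log₁₀(76.559/67.066)
    = 1.0012 × 0.057494 = 0.05756 m

S_c ≈ 57.6 mm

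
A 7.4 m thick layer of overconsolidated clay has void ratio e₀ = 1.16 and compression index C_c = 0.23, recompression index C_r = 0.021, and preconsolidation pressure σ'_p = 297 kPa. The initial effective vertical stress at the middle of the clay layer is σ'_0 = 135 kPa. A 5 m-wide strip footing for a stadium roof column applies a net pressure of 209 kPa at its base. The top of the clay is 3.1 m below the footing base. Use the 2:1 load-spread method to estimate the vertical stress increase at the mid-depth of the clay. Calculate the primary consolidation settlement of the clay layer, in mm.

Mid-depth of clay below the footing base: z = 3.1 + 7.4/2 = 6.8 m.
Stress increase at mid-clay by the 2:1 spreading method:
Δσ = qB/(B+z) = 209×5/(5+6.8) = 88.559 kPa
Final effective stress: σ'_f = 135 + 88.559 = 223.56 kPa.
σ'_f = 223.56 ≤ σ'_p = 297 kPa, so the clay remains overconsolidated and only the recompression index applies:
S_c = C_r·H/(1+e₀)·log₁₀(σ'_f/σ'_0) = 0.021×7.4/2.16×log₁₀(223.56/135)
    = 0.071944 × 0.21906 = 0.01576 m

S_c ≈ 15.8 mm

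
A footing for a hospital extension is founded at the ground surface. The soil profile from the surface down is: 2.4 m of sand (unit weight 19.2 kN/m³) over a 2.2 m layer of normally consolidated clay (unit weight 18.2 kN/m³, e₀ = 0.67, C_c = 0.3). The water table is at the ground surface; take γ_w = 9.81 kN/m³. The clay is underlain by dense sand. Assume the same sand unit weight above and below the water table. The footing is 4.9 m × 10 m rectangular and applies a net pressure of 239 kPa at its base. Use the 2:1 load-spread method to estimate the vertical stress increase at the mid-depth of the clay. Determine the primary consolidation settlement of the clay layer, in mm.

Mid-depth of clay below the ground surface: z = 2.4 + 2.2/2 = 3.5 m.
Total vertical stress at mid-clay: σ_v = 19.2×2.4 + 18.2×1.1 = 66.1 kPa.
Pore pressure: u = 9.81×(3.5 − 0) = 34.335 kPa.
Initial effective stress: σ'_0 = σ_v − u = 66.1 − 34.335 = 31.765 kPa.
Stress increase at mid-clay by the 2:1 spreading method:
Δσ = qBL/((B+z)(L+z)) = 239×4.9×10/((4.9+3.5)(10+3.5)) = 103.27 kPa
Final effective stress: σ'_f = σ'_0 + Δσ = 31.765 + 103.27 = 135.03 kPa.
Normally consolidated clay, so the full stress increment lies on the virgin compression line:
S_c = C_c·H/(1+e₀)·log₁₀(σ'_f/σ'_0) = 0.3×2.2/(1+0.67)×log₁₀(135.03/31.765)
    = 0.39521 × 0.62848 = 0.2484 m

S_c ≈ 248 mm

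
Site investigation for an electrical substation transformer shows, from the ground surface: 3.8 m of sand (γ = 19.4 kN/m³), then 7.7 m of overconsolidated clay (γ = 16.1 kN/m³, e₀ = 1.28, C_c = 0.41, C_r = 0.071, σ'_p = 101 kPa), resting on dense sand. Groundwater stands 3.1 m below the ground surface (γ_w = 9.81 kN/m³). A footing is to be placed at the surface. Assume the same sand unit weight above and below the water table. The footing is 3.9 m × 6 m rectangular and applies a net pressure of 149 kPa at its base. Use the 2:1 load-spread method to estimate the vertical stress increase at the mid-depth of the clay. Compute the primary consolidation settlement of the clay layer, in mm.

Mid-depth of clay below the ground surface: z = 3.8 + 7.7/2 = 7.65 m.
Total vertical stress at mid-clay: σ_v = 19.4×3.8 + 16.1×3.85 = 135.7 kPa.
Pore pressure: u = 9.81×(7.65 − 3.1) = 44.636 kPa.
Initial effective stress: σ'_0 = σ_v − u = 135.7 − 44.636 = 91.064 kPa.
Stress increase at mid-clay by the 2:1 spreading method:
Δσ = qBL/((B+z)(L+z)) = 149×3.9×6/((3.9+7.65)(6+7.65)) = 22.115 kPa
Final effective stress: σ'_f = 91.064 + 22.115 = 113.18 kPa.
σ'_f = 113.18 > σ'_p = 101 kPa, so the stress path crosses the preconsolidation pressure — recompression up to σ'_p, then virgin compression beyond:
S_c = H/(1+e₀)·[C_r·log₁₀(σ'_p/σ'_0) + C_c·log₁₀(σ'_f/σ'_p)]
    = 7.7/2.28 × [0.071×log₁₀(101/91.064) + 0.41×log₁₀(113.18/101)]
    = 3.3772 × [0.0031932 + 0.020274] = 0.07925 m

S_c ≈ 79.3 mm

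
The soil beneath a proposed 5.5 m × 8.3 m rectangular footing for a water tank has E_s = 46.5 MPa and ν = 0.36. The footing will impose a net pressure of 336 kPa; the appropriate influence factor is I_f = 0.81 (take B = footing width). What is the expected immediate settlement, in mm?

Immediate (elastic) settlement: S_e = q·B·(1−ν²)/E_s · I_f.
E_s = 46.5 MPa = 46500 kPa.
S_e = 336 × 5.5 × (1 − 0.36²) / 46500 × 0.81
    = 336 × 5.5 × 0.8704 / 46500 × 0.81
    = 0.02802 m = 28.02 mm

S_e ≈ 28 mm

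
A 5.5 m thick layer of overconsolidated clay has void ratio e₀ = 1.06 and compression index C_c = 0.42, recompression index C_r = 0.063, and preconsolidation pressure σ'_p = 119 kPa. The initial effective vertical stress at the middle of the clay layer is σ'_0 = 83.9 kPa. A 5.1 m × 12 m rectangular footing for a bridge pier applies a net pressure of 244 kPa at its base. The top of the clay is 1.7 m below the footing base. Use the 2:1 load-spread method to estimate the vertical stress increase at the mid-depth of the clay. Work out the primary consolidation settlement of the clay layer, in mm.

S_c ≈ 224 mm

Mid-depth of clay below the footing base: z = 1.7 + 5.5/2 = 4.45 m.
Stress increase at mid-clay by the 2:1 spreading method:
Δσ = qBL/((B+z)(L+z)) = 244×5.1×12/((5.1+4.45)(12+4.45)) = 95.054 kPa
Final effective stress: σ'_f = 83.9 + 95.054 = 178.95 kPa.
σ'_f = 178.95 > σ'_p = 119 kPa, so the stress path crosses the preconsolidation pressure — recompression up to σ'_p, then virgin compression beyond:
S_c = H/(1+e₀)·[C_r·log₁₀(σ'_p/σ'_0) + C_c·log₁₀(σ'_f/σ'_p)]
    = 5.5/2.06 × [0.063×log₁₀(119/83.9) + 0.42×log₁₀(178.95/119)]
    = 2.6699 × [0.0095625 + 0.074418] = 0.2242 m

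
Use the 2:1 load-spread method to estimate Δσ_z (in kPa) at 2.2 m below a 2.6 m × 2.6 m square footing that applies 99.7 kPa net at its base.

Δσ_z ≈ 29.3 kPa

By the 2:1 method the load spreads at 1 horizontal : 2 vertical, so at depth z the loaded area has grown by z in each plan dimension:
Δσ = qBL/((B+z)(L+z)) = 99.7×2.6×2.6/((2.6+2.2)(2.6+2.2)) = 29.252 kPa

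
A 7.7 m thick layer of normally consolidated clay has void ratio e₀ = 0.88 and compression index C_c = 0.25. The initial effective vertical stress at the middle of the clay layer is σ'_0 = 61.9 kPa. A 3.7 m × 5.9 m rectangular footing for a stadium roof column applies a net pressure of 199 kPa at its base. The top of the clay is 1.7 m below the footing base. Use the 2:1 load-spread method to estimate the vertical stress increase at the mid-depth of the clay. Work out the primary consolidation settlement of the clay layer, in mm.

S_c ≈ 226 mm

Mid-depth of clay below the footing base: z = 1.7 + 7.7/2 = 5.55 m.
Stress increase at mid-clay by the 2:1 spreading method:
Δσ = qBL/((B+z)(L+z)) = 199×3.7×5.9/((3.7+5.55)(5.9+5.55)) = 41.017 kPa
Final effective stress: σ'_f = σ'_0 + Δσ = 61.9 + 41.017 = 102.92 kPa.
Normally consolidated clay, so the full stress increment lies on the virgin compression line:
S_c = C_c·H/(1+e₀)·log₁₀(σ'_f/σ'_0) = 0.25×7.7/(1+0.88)×log₁₀(102.92/61.9)
    = 1.0239 × 0.22081 = 0.2261 m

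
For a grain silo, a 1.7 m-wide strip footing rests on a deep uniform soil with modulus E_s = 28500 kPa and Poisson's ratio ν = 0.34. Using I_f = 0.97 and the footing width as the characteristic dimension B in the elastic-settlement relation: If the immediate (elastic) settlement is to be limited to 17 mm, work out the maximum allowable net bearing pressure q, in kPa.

S_e = q·B·(1−ν²)/E_s · I_f  ⇒  q = S_e·E_s / (B·(1−ν²)·I_f).
q = 0.017 × 28500 / (1.7 × 0.8844 × 0.97) = 332.2 kPa

q ≈ 332 kPa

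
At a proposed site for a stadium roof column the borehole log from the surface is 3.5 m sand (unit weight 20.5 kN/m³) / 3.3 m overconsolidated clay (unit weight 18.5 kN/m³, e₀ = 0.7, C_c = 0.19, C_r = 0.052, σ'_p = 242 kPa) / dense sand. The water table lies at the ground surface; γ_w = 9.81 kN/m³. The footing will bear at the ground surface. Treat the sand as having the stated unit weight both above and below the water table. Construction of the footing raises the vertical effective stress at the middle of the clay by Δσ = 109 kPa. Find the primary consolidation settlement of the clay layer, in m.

Mid-depth of clay below the ground surface: z = 3.5 + 3.3/2 = 5.15 m.
Total vertical stress at mid-clay: σ_v = 20.5×3.5 + 18.5×1.65 = 102.28 kPa.
Pore pressure: u = 9.81×(5.15 − 0) = 50.522 kPa.
Initial effective stress: σ'_0 = σ_v − u = 102.28 − 50.522 = 51.758 kPa.
Final effective stress: σ'_f = 51.758 + 109 = 160.76 kPa.
σ'_f = 160.76 ≤ σ'_p = 242 kPa, so the clay remains overconsolidated and only the recompression index applies:
S_c = C_r·H/(1+e₀)·log₁₀(σ'_f/σ'_0) = 0.052×3.3/1.7×log₁₀(160.76/51.758)
    = 0.10094 × 0.4922 = 0.04968 m

S_c ≈ 0.0497 m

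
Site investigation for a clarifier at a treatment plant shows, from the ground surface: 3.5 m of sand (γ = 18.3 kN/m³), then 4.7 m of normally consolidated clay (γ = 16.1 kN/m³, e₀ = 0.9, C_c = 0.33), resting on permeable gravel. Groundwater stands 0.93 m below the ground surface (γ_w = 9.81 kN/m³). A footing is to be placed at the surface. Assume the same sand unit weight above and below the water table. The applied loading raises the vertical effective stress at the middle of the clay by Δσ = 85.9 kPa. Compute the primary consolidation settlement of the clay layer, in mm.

S_c ≈ 339 mm

Mid-depth of clay below the ground surface: z = 3.5 + 4.7/2 = 5.85 m.
Total vertical stress at mid-clay: σ_v = 18.3×3.5 + 16.1×2.35 = 101.89 kPa.
Pore pressure: u = 9.81×(5.85 − 0.93) = 48.265 kPa.
Initial effective stress: σ'_0 = σ_v − u = 101.89 − 48.265 = 53.625 kPa.
Final effective stress: σ'_f = σ'_0 + Δσ = 53.625 + 85.9 = 139.53 kPa.
Normally consolidated clay, so the full stress increment lies on the virgin compression line:
S_c = C_c·H/(1+e₀)·log₁₀(σ'_f/σ'_0) = 0.33×4.7/(1+0.9)×log₁₀(139.53/53.625)
    = 0.81632 × 0.4153 = 0.339 m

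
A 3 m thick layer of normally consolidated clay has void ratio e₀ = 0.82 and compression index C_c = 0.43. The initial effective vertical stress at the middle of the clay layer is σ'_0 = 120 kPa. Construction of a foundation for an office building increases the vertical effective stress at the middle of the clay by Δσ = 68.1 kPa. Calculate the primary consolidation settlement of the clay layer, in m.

Final effective stress: σ'_f = σ'_0 + Δσ = 120 + 68.1 = 188.1 kPa.
Normally consolidated clay, so the full stress increment lies on the virgin compression line:
S_c = C_c·H/(1+e₀)·log₁₀(σ'_f/σ'_0) = 0.43×3/(1+0.82)×log₁₀(188.1/120)
    = 0.70879 × 0.19521 = 0.1384 m

S_c ≈ 0.138 m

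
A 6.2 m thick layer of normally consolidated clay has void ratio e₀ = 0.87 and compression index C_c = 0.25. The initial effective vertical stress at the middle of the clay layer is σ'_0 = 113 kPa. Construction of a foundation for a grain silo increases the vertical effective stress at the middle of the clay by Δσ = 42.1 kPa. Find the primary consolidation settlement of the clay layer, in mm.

S_c ≈ 114 mm

Final effective stress: σ'_f = σ'_0 + Δσ = 113 + 42.1 = 155.1 kPa.
Normally consolidated clay, so the full stress increment lies on the virgin compression line:
S_c = C_c·H/(1+e₀)·log₁₀(σ'_f/σ'_0) = 0.25×6.2/(1+0.87)×log₁₀(155.1/113)
    = 0.82888 × 0.13753 = 0.114 m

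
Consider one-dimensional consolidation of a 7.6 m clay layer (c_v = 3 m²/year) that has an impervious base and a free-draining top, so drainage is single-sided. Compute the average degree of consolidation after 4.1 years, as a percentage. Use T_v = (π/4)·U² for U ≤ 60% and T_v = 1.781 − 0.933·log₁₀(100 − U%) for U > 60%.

Drainage path length: H_d = H = 7.6 m (single drainage).
T_v = c_v·t/H_d² = 3×4.1/7.6² = 0.21295.
T_v = 0.21295 corresponds to the U ≤ 60% branch:
U = √(4T_v/π) = 0.5207

U ≈ 52.1 %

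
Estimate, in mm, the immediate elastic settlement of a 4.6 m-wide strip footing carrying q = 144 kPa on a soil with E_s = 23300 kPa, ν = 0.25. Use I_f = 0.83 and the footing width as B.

Immediate (elastic) settlement: S_e = q·B·(1−ν²)/E_s · I_f.
S_e = 144 × 4.6 × (1 − 0.25²) / 23300 × 0.83
    = 144 × 4.6 × 0.9375 / 23300 × 0.83
    = 0.02212 m = 22.12 mm

S_e ≈ 22.1 mm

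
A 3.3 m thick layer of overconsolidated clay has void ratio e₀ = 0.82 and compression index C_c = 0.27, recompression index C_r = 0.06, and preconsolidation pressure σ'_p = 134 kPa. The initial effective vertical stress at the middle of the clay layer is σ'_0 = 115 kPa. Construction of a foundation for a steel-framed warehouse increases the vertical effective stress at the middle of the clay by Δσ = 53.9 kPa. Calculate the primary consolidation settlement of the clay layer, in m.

Final effective stress: σ'_f = 115 + 53.9 = 168.9 kPa.
σ'_f = 168.9 > σ'_p = 134 kPa, so the stress path crosses the preconsolidation pressure — recompression up to σ'_p, then virgin compression beyond:
S_c = H/(1+e₀)·[C_r·log₁₀(σ'_p/σ'_0) + C_c·log₁₀(σ'_f/σ'_p)]
    = 3.3/1.82 × [0.06×log₁₀(134/115) + 0.27×log₁₀(168.9/134)]
    = 1.8132 × [0.0039844 + 0.027142] = 0.05644 m

S_c ≈ 0.0564 m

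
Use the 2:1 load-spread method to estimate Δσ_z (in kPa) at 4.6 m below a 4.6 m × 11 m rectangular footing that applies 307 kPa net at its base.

Δσ_z ≈ 108 kPa

By the 2:1 method the load spreads at 1 horizontal : 2 vertical, so at depth z the loaded area has grown by z in each plan dimension:
Δσ = qBL/((B+z)(L+z)) = 307×4.6×11/((4.6+4.6)(11+4.6)) = 108.24 kPa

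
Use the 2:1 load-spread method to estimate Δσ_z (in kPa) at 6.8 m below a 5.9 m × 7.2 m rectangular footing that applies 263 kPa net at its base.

By the 2:1 method the load spreads at 1 horizontal : 2 vertical, so at depth z the loaded area has grown by z in each plan dimension:
Δσ = qBL/((B+z)(L+z)) = 263×5.9×7.2/((5.9+6.8)(7.2+6.8)) = 62.836 kPa

Δσ_z ≈ 62.8 kPa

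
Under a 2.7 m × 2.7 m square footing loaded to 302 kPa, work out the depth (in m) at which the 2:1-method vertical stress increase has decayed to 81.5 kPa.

z ≈ 2.5 m

2:1 spreading — at depth z the loaded area has grown by z in each plan dimension:
qB²/(B+z)² = Δσ_z ⇒ z = B(√(q/Δσ_z) − 1) = 2.7×(√(302/81.5) − 1) = 2.497 m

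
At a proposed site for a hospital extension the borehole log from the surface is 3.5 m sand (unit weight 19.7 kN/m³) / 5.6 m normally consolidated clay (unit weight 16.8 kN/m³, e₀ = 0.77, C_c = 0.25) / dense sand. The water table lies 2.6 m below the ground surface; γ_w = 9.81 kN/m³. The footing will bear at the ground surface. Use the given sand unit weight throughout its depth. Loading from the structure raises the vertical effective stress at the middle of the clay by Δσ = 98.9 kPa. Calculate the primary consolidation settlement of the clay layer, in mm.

Mid-depth of clay below the ground surface: z = 3.5 + 5.6/2 = 6.3 m.
Total vertical stress at mid-clay: σ_v = 19.7×3.5 + 16.8×2.8 = 115.99 kPa.
Pore pressure: u = 9.81×(6.3 − 2.6) = 36.297 kPa.
Initial effective stress: σ'_0 = σ_v − u = 115.99 − 36.297 = 79.693 kPa.
Final effective stress: σ'_f = σ'_0 + Δσ = 79.693 + 98.9 = 178.59 kPa.
Normally consolidated clay, so the full stress increment lies on the virgin compression line:
S_c = C_c·H/(1+e₀)·log₁₀(σ'_f/σ'_0) = 0.25×5.6/(1+0.77)×log₁₀(178.59/79.693)
    = 0.79096 × 0.35044 = 0.2772 m

S_c ≈ 277 mm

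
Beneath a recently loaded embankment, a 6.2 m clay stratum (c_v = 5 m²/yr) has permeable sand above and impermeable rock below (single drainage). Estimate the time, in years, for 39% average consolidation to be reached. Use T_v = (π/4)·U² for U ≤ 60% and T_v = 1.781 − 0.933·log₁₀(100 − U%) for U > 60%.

t ≈ 0.918 years

Drainage path length: H_d = H = 6.2 m (single drainage).
U ≤ 60%: T_v = (π/4)·U² = (π/4)×0.39² = 0.11946.
t = T_v·H_d²/c_v = 0.11946×6.2²/5 = 0.9184 years.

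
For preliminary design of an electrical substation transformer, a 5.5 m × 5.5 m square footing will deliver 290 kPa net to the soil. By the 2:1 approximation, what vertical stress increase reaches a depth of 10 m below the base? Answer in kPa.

By the 2:1 method the load spreads at 1 horizontal : 2 vertical, so at depth z the loaded area has grown by z in each plan dimension:
Δσ = qBL/((B+z)(L+z)) = 290×5.5×5.5/((5.5+10)(5.5+10)) = 36.514 kPa

Δσ_z ≈ 36.5 kPa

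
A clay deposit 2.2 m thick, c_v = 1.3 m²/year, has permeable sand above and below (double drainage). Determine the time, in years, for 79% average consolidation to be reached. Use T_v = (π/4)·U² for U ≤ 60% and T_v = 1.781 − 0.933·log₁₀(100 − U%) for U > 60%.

t ≈ 0.509 years

Drainage path length: H_d = H/2 = 1.1 m (double drainage).
U > 60%: T_v = 1.781 − 0.933·log₁₀(100 − 79) = 0.54737.
t = T_v·H_d²/c_v = 0.54737×1.1²/1.3 = 0.5095 years.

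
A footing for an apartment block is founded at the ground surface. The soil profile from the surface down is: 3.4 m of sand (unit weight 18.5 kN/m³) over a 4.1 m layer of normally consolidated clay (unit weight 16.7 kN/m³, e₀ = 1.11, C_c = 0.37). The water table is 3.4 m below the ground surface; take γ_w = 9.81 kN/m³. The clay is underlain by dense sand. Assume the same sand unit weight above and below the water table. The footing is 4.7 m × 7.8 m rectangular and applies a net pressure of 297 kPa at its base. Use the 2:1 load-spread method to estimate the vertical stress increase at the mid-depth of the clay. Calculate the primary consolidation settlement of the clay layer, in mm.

S_c ≈ 224 mm

Mid-depth of clay below the ground surface: z = 3.4 + 4.1/2 = 5.45 m.
Total vertical stress at mid-clay: σ_v = 18.5×3.4 + 16.7×2.05 = 97.135 kPa.
Pore pressure: u = 9.81×(5.45 − 3.4) = 20.11 kPa.
Initial effective stress: σ'_0 = σ_v − u = 97.135 − 20.11 = 77.025 kPa.
Stress increase at mid-clay by the 2:1 spreading method:
Δσ = qBL/((B+z)(L+z)) = 297×4.7×7.8/((4.7+5.45)(7.8+5.45)) = 80.959 kPa
Final effective stress: σ'_f = σ'_0 + Δσ = 77.025 + 80.959 = 157.98 kPa.
Normally consolidated clay, so the full stress increment lies on the virgin compression line:
S_c = C_c·H/(1+e₀)·log₁₀(σ'_f/σ'_0) = 0.37×4.1/(1+1.11)×log₁₀(157.98/77.025)
    = 0.71896 × 0.31197 = 0.2243 m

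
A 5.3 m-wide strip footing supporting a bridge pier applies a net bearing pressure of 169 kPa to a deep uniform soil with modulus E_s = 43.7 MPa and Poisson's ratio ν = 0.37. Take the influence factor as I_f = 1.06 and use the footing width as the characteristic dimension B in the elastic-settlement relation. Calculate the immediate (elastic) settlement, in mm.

S_e ≈ 18.8 mm

Immediate (elastic) settlement: S_e = q·B·(1−ν²)/E_s · I_f.
E_s = 43.7 MPa = 43700 kPa.
S_e = 169 × 5.3 × (1 − 0.37²) / 43700 × 1.06
    = 169 × 5.3 × 0.8631 / 43700 × 1.06
    = 0.01875 m = 18.75 mm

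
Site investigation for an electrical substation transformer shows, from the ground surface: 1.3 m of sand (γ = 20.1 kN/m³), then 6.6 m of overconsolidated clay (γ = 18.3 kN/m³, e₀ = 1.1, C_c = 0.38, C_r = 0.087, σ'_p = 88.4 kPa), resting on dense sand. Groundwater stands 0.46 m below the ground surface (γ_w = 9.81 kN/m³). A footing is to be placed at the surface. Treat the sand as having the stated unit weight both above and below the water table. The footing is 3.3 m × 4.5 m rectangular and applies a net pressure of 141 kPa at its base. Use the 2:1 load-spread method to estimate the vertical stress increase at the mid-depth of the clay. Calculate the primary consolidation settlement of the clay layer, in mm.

S_c ≈ 58.3 mm

Mid-depth of clay below the ground surface: z = 1.3 + 6.6/2 = 4.6 m.
Total vertical stress at mid-clay: σ_v = 20.1×1.3 + 18.3×3.3 = 86.52 kPa.
Pore pressure: u = 9.81×(4.6 − 0.46) = 40.613 kPa.
Initial effective stress: σ'_0 = σ_v − u = 86.52 − 40.613 = 45.907 kPa.
Stress increase at mid-clay by the 2:1 spreading method:
Δσ = qBL/((B+z)(L+z)) = 141×3.3×4.5/((3.3+4.6)(4.5+4.6)) = 29.126 kPa
Final effective stress: σ'_f = 45.907 + 29.126 = 75.033 kPa.
σ'_f = 75.033 ≤ σ'_p = 88.4 kPa, so the clay remains overconsolidated and only the recompression index applies:
S_c = C_r·H/(1+e₀)·log₁₀(σ'_f/σ'_0) = 0.087×6.6/2.1×log₁₀(75.033/45.907)
    = 0.27343 × 0.21337 = 0.05834 m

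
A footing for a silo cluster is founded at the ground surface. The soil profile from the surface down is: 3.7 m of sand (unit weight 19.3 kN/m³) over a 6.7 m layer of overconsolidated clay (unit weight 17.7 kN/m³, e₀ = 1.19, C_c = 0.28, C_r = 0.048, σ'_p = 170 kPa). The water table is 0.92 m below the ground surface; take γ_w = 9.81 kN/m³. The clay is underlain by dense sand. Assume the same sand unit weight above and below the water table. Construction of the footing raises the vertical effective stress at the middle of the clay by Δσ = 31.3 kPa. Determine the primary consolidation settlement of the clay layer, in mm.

S_c ≈ 23.4 mm

Mid-depth of clay below the ground surface: z = 3.7 + 6.7/2 = 7.05 m.
Total vertical stress at mid-clay: σ_v = 19.3×3.7 + 17.7×3.35 = 130.71 kPa.
Pore pressure: u = 9.81×(7.05 − 0.92) = 60.135 kPa.
Initial effective stress: σ'_0 = σ_v − u = 130.71 − 60.135 = 70.575 kPa.
Final effective stress: σ'_f = 70.575 + 31.3 = 101.88 kPa.
σ'_f = 101.88 ≤ σ'_p = 170 kPa, so the clay remains overconsolidated and only the recompression index applies:
S_c = C_r·H/(1+e₀)·log₁₀(σ'_f/σ'_0) = 0.048×6.7/2.19×log₁₀(101.88/70.575)
    = 0.14685 × 0.15944 = 0.02341 m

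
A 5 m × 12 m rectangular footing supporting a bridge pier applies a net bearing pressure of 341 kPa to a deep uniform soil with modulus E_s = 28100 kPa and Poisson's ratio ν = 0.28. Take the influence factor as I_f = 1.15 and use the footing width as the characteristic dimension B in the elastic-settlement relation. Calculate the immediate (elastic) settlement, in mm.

Immediate (elastic) settlement: S_e = q·B·(1−ν²)/E_s · I_f.
S_e = 341 × 5 × (1 − 0.28²) / 28100 × 1.15
    = 341 × 5 × 0.9216 / 28100 × 1.15
    = 0.06431 m = 64.31 mm

S_e ≈ 64.3 mm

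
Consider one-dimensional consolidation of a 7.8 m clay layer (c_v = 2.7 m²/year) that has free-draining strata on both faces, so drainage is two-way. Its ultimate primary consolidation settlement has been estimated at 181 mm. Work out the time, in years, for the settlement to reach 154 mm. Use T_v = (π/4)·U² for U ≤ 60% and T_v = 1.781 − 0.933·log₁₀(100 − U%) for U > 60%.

Drainage path length: H_d = H/2 = 3.9 m (double drainage).
U = S(t)/S_ult = 154/181 = 0.8508.
U > 60%: T_v = 1.781 − 0.933·log₁₀(100 − 85.083) = 0.68595.
t = T_v·H_d²/c_v = 0.68595×3.9²/2.7 = 3.864 years.

t ≈ 3.86 years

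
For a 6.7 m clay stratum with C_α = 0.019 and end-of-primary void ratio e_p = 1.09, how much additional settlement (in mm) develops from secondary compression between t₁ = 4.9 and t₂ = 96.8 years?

S_s ≈ 78.9 mm

Secondary compression: S_s = C_α·H/(1+e_p)·log₁₀(t₂/t₁)
S_s = 0.019×6.7/(1+1.09)×log₁₀(96.8/4.9)
    = 0.06091 × 1.296 = 0.07892 m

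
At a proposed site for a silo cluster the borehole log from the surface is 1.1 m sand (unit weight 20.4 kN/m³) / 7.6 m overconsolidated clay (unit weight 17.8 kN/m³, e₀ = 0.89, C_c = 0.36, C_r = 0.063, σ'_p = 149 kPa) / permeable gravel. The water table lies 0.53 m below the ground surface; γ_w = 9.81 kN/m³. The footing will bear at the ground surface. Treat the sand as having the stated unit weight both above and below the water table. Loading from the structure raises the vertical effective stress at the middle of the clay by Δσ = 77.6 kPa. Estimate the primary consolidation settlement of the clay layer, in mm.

S_c ≈ 107 mm

Mid-depth of clay below the ground surface: z = 1.1 + 7.6/2 = 4.9 m.
Total vertical stress at mid-clay: σ_v = 20.4×1.1 + 17.8×3.8 = 90.08 kPa.
Pore pressure: u = 9.81×(4.9 − 0.53) = 42.87 kPa.
Initial effective stress: σ'_0 = σ_v − u = 90.08 − 42.87 = 47.21 kPa.
Final effective stress: σ'_f = 47.21 + 77.6 = 124.81 kPa.
σ'_f = 124.81 ≤ σ'_p = 149 kPa, so the clay remains overconsolidated and only the recompression index applies:
S_c = C_r·H/(1+e₀)·log₁₀(σ'_f/σ'_0) = 0.063×7.6/1.89×log₁₀(124.81/47.21)
    = 0.25334 × 0.42222 = 0.107 m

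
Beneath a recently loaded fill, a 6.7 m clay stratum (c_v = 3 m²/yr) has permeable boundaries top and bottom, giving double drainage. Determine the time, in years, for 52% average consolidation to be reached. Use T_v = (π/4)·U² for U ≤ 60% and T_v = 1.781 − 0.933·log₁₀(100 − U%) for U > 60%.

Drainage path length: H_d = H/2 = 3.35 m (double drainage).
U ≤ 60%: T_v = (π/4)·U² = (π/4)×0.52² = 0.21237.
t = T_v·H_d²/c_v = 0.21237×3.35²/3 = 0.7944 years.

t ≈ 0.794 years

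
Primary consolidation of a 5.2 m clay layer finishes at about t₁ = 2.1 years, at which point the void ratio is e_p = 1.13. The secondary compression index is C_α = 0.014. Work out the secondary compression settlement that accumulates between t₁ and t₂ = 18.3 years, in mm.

S_s ≈ 32.1 mm

Secondary compression: S_s = C_α·H/(1+e_p)·log₁₀(t₂/t₁)
S_s = 0.014×5.2/(1+1.13)×log₁₀(18.3/2.1)
    = 0.03418 × 0.9402 = 0.03214 m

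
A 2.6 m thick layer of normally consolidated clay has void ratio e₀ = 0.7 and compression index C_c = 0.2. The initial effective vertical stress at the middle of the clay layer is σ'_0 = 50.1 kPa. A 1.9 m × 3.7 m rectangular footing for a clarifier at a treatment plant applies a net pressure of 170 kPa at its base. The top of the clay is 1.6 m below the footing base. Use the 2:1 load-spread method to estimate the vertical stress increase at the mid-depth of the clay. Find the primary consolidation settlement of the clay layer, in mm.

Mid-depth of clay below the footing base: z = 1.6 + 2.6/2 = 2.9 m.
Stress increase at mid-clay by the 2:1 spreading method:
Δσ = qBL/((B+z)(L+z)) = 170×1.9×3.7/((1.9+2.9)(3.7+2.9)) = 37.724 kPa
Final effective stress: σ'_f = σ'_0 + Δσ = 50.1 + 37.724 = 87.824 kPa.
Normally consolidated clay, so the full stress increment lies on the virgin compression line:
S_c = C_c·H/(1+e₀)·log₁₀(σ'_f/σ'_0) = 0.2×2.6/(1+0.7)×log₁₀(87.824/50.1)
    = 0.30588 × 0.24378 = 0.07457 m

S_c ≈ 74.6 mm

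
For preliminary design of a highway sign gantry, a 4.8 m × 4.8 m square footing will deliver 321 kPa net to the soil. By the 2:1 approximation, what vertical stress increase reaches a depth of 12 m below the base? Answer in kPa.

Δσ_z ≈ 26.2 kPa

By the 2:1 method the load spreads at 1 horizontal : 2 vertical, so at depth z the loaded area has grown by z in each plan dimension:
Δσ = qBL/((B+z)(L+z)) = 321×4.8×4.8/((4.8+12)(4.8+12)) = 26.204 kPa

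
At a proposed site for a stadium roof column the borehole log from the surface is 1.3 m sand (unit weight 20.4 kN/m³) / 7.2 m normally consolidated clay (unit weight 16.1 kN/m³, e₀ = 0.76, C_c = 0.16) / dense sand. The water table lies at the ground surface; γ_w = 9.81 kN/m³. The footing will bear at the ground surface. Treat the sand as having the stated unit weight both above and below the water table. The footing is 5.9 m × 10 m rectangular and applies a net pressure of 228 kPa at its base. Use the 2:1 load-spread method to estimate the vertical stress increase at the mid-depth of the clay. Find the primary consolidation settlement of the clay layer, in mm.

S_c ≈ 339 mm

Mid-depth of clay below the ground surface: z = 1.3 + 7.2/2 = 4.9 m.
Total vertical stress at mid-clay: σ_v = 20.4×1.3 + 16.1×3.6 = 84.48 kPa.
Pore pressure: u = 9.81×(4.9 − 0) = 48.069 kPa.
Initial effective stress: σ'_0 = σ_v − u = 84.48 − 48.069 = 36.411 kPa.
Stress increase at mid-clay by the 2:1 spreading method:
Δσ = qBL/((B+z)(L+z)) = 228×5.9×10/((5.9+4.9)(10+4.9)) = 83.594 kPa
Final effective stress: σ'_f = σ'_0 + Δσ = 36.411 + 83.594 = 120 kPa.
Normally consolidated clay, so the full stress increment lies on the virgin compression line:
S_c = C_c·H/(1+e₀)·log₁₀(σ'_f/σ'_0) = 0.16×7.2/(1+0.76)×log₁₀(120/36.411)
    = 0.65455 × 0.51795 = 0.339 m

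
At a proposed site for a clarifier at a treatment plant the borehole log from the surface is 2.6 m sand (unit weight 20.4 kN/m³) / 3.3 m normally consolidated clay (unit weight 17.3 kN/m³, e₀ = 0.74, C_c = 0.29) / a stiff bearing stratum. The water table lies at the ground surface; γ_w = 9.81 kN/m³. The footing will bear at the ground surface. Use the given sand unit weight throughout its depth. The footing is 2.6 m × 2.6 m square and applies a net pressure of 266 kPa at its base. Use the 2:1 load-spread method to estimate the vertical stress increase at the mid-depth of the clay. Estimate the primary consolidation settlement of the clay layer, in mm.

Mid-depth of clay below the ground surface: z = 2.6 + 3.3/2 = 4.25 m.
Total vertical stress at mid-clay: σ_v = 20.4×2.6 + 17.3×1.65 = 81.585 kPa.
Pore pressure: u = 9.81×(4.25 − 0) = 41.693 kPa.
Initial effective stress: σ'_0 = σ_v − u = 81.585 − 41.693 = 39.892 kPa.
Stress increase at mid-clay by the 2:1 spreading method:
Δσ = qBL/((B+z)(L+z)) = 266×2.6×2.6/((2.6+4.25)(2.6+4.25)) = 38.322 kPa
Final effective stress: σ'_f = σ'_0 + Δσ = 39.892 + 38.322 = 78.214 kPa.
Normally consolidated clay, so the full stress increment lies on the virgin compression line:
S_c = C_c·H/(1+e₀)·log₁₀(σ'_f/σ'_0) = 0.29×3.3/(1+0.74)×log₁₀(78.214/39.892)
    = 0.55 × 0.2924 = 0.1608 m

S_c ≈ 161 mm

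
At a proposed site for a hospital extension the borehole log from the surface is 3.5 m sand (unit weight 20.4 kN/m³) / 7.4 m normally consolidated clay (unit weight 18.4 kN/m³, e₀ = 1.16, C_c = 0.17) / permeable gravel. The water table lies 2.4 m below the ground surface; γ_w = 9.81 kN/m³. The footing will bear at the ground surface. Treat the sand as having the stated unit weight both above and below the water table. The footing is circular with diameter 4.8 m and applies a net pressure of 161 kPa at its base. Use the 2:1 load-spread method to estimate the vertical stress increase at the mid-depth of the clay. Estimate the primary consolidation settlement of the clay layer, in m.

S_c ≈ 0.0622 m

Mid-depth of clay below the ground surface: z = 3.5 + 7.4/2 = 7.2 m.
Total vertical stress at mid-clay: σ_v = 20.4×3.5 + 18.4×3.7 = 139.48 kPa.
Pore pressure: u = 9.81×(7.2 − 2.4) = 47.088 kPa.
Initial effective stress: σ'_0 = σ_v − u = 139.48 − 47.088 = 92.392 kPa.
Stress increase at mid-clay by the 2:1 spreading method:
Δσ ≈ qD²/(D+z)² = 161×4.8²/(4.8+7.2)² = 25.76 kPa
Final effective stress: σ'_f = σ'_0 + Δσ = 92.392 + 25.76 = 118.15 kPa.
Normally consolidated clay, so the full stress increment lies on the virgin compression line:
S_c = C_c·H/(1+e₀)·log₁₀(σ'_f/σ'_0) = 0.17×7.4/(1+1.16)×log₁₀(118.15/92.392)
    = 0.58241 × 0.1068 = 0.0622 m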